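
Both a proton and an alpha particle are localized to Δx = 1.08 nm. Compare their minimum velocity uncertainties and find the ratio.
The proton has the larger minimum velocity uncertainty, by a ratio of 4.0.

For both particles, Δp_min = ℏ/(2Δx) = 4.882e-26 kg·m/s (same for both).

The velocity uncertainty is Δv = Δp/m:
- proton: Δv = 4.882e-26 / 1.673e-27 = 2.919e+01 m/s = 29.189 m/s
- alpha particle: Δv = 4.882e-26 / 6.645e-27 = 7.348e+00 m/s = 7.348 m/s

Ratio: 2.919e+01 / 7.348e+00 = 4.0

The lighter particle has larger velocity uncertainty because Δv ∝ 1/m.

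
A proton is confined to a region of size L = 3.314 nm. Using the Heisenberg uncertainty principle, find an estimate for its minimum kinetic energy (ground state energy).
472.334 neV

Using the uncertainty principle to estimate ground state energy:

1. The position uncertainty is approximately the confinement size:
   Δx ≈ L = 3.314e-09 m

2. From ΔxΔp ≥ ℏ/2, the minimum momentum uncertainty is:
   Δp ≈ ℏ/(2L) = 1.591e-26 kg·m/s

3. The kinetic energy is approximately:
   KE ≈ (Δp)²/(2m) = (1.591e-26)²/(2 × 1.673e-27 kg)
   KE ≈ 7.568e-26 J = 472.334 neV

This is an order-of-magnitude estimate of the ground state energy.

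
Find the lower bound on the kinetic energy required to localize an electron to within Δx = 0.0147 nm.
44.079 eV

Localizing a particle requires giving it sufficient momentum uncertainty:

1. From uncertainty principle: Δp ≥ ℏ/(2Δx)
   Δp_min = (1.055e-34 J·s) / (2 × 1.470e-11 m)
   Δp_min = 3.587e-24 kg·m/s

2. This momentum uncertainty corresponds to kinetic energy:
   KE ≈ (Δp)²/(2m) = (3.587e-24)²/(2 × 9.109e-31 kg)
   KE = 7.062e-18 J = 44.079 eV

Tighter localization requires more energy.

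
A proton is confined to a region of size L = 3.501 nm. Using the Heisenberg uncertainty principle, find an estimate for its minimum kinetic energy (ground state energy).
423.224 neV

Using the uncertainty principle to estimate ground state energy:

1. The position uncertainty is approximately the confinement size:
   Δx ≈ L = 3.501e-09 m

2. From ΔxΔp ≥ ℏ/2, the minimum momentum uncertainty is:
   Δp ≈ ℏ/(2L) = 1.506e-26 kg·m/s

3. The kinetic energy is approximately:
   KE ≈ (Δp)²/(2m) = (1.506e-26)²/(2 × 1.673e-27 kg)
   KE ≈ 6.781e-26 J = 423.224 neV

This is an order-of-magnitude estimate of the ground state energy.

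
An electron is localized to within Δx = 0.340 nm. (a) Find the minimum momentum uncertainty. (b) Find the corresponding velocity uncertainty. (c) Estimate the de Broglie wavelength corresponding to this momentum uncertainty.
(a) Δp_min = 1.551 × 10^-25 kg·m/s
(b) Δv_min = 170.247 km/s
(c) λ_dB = 4.273 nm

Step-by-step:

(a) From the uncertainty principle:
Δp_min = ℏ/(2Δx) = (1.055e-34 J·s)/(2 × 3.400e-10 m) = 1.551e-25 kg·m/s

(b) The velocity uncertainty:
Δv = Δp/m = (1.551e-25 kg·m/s)/(9.109e-31 kg) = 1.702e+05 m/s = 170.247 km/s

(c) The de Broglie wavelength for this momentum:
λ = h/p = (6.626e-34 J·s)/(1.551e-25 kg·m/s) = 4.273e-09 m = 4.273 nm

Note: The de Broglie wavelength is comparable to the localization size, as expected from wave-particle duality.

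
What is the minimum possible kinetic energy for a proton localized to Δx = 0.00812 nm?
78.676 meV

Localizing a particle requires giving it sufficient momentum uncertainty:

1. From uncertainty principle: Δp ≥ ℏ/(2Δx)
   Δp_min = (1.055e-34 J·s) / (2 × 8.120e-12 m)
   Δp_min = 6.494e-24 kg·m/s

2. This momentum uncertainty corresponds to kinetic energy:
   KE ≈ (Δp)²/(2m) = (6.494e-24)²/(2 × 1.673e-27 kg)
   KE = 1.261e-20 J = 78.676 meV

Tighter localization requires more energy.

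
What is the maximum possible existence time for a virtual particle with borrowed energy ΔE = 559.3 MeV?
5.884 × 10^-25 s

Using the energy-time uncertainty principle:
ΔEΔt ≥ ℏ/2

For a virtual particle borrowing energy ΔE, the maximum lifetime is:
Δt_max = ℏ/(2ΔE)

Converting energy:
ΔE = 559.3 MeV = 8.961e-11 J

Δt_max = (1.055e-34 J·s) / (2 × 8.961e-11 J)
Δt_max = 5.884e-25 s = 5.884 × 10^-25 s

Virtual particles with higher borrowed energy exist for shorter times.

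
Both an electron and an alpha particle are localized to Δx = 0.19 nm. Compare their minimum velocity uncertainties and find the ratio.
The electron has the larger minimum velocity uncertainty, by a ratio of 7294.3.

For both particles, Δp_min = ℏ/(2Δx) = 2.775e-25 kg·m/s (same for both).

The velocity uncertainty is Δv = Δp/m:
- electron: Δv = 2.775e-25 / 9.109e-31 = 3.047e+05 m/s = 304.652 km/s
- alpha particle: Δv = 2.775e-25 / 6.645e-27 = 4.177e+01 m/s = 41.766 m/s

Ratio: 3.047e+05 / 4.177e+01 = 7294.3

The lighter particle has larger velocity uncertainty because Δv ∝ 1/m.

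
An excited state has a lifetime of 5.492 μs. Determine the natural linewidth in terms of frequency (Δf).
14.490 kHz

Using the energy-time uncertainty principle and E = hf:
ΔEΔt ≥ ℏ/2
hΔf·Δt ≥ ℏ/2

The minimum frequency uncertainty is:
Δf = ℏ/(2hτ) = 1/(4πτ)
Δf = 1/(4π × 5.492e-06 s)
Δf = 1.449e+04 Hz = 14.490 kHz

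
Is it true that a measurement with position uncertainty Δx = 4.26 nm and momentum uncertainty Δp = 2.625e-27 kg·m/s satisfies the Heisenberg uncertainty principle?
No, it violates the uncertainty principle (impossible measurement).

Calculate the product ΔxΔp:
ΔxΔp = (4.260e-09 m) × (2.625e-27 kg·m/s)
ΔxΔp = 1.118e-35 J·s

Compare to the minimum allowed value ℏ/2:
ℏ/2 = 5.273e-35 J·s

Since ΔxΔp = 1.118e-35 J·s < 5.273e-35 J·s = ℏ/2,
the measurement violates the uncertainty principle.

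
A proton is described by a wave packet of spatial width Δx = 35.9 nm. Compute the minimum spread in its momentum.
1.469 × 10^-27 kg·m/s

For a wave packet, the spatial width Δx and momentum spread Δp are related by the uncertainty principle:
ΔxΔp ≥ ℏ/2

The minimum momentum spread is:
Δp_min = ℏ/(2Δx)
Δp_min = (1.055e-34 J·s) / (2 × 3.590e-08 m)
Δp_min = 1.469e-27 kg·m/s

A wave packet cannot have both a well-defined position and well-defined momentum.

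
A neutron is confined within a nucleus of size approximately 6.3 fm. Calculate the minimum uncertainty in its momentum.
8.370 × 10^-21 kg·m/s

Using the Heisenberg uncertainty principle:
ΔxΔp ≥ ℏ/2

With Δx ≈ L = 6.300e-15 m (the confinement size):
Δp_min = ℏ/(2Δx)
Δp_min = (1.055e-34 J·s) / (2 × 6.300e-15 m)
Δp_min = 8.370e-21 kg·m/s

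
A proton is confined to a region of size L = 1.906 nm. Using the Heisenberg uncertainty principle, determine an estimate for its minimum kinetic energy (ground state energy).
1.428 μeV

Using the uncertainty principle to estimate ground state energy:

1. The position uncertainty is approximately the confinement size:
   Δx ≈ L = 1.906e-09 m

2. From ΔxΔp ≥ ℏ/2, the minimum momentum uncertainty is:
   Δp ≈ ℏ/(2L) = 2.766e-26 kg·m/s

3. The kinetic energy is approximately:
   KE ≈ (Δp)²/(2m) = (2.766e-26)²/(2 × 1.673e-27 kg)
   KE ≈ 2.288e-25 J = 1.428 μeV

This is an order-of-magnitude estimate of the ground state energy.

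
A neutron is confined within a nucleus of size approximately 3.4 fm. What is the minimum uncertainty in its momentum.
1.551 × 10^-20 kg·m/s

Using the Heisenberg uncertainty principle:
ΔxΔp ≥ ℏ/2

With Δx ≈ L = 3.400e-15 m (the confinement size):
Δp_min = ℏ/(2Δx)
Δp_min = (1.055e-34 J·s) / (2 × 3.400e-15 m)
Δp_min = 1.551e-20 kg·m/s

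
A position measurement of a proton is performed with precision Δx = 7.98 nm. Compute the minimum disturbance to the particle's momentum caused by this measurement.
6.608 × 10^-27 kg·m/s

The uncertainty principle implies that measuring position disturbs momentum:
ΔxΔp ≥ ℏ/2

When we measure position with precision Δx, we necessarily introduce a momentum uncertainty:
Δp ≥ ℏ/(2Δx)
Δp_min = (1.055e-34 J·s) / (2 × 7.980e-09 m)
Δp_min = 6.608e-27 kg·m/s

The more precisely we measure position, the greater the momentum disturbance.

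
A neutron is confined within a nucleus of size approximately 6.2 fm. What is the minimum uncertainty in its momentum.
8.505 × 10^-21 kg·m/s

Using the Heisenberg uncertainty principle:
ΔxΔp ≥ ℏ/2

With Δx ≈ L = 6.200e-15 m (the confinement size):
Δp_min = ℏ/(2Δx)
Δp_min = (1.055e-34 J·s) / (2 × 6.200e-15 m)
Δp_min = 8.505e-21 kg·m/s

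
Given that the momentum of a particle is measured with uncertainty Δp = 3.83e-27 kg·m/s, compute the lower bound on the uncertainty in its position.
13.767 nm

Using the Heisenberg uncertainty principle:
ΔxΔp ≥ ℏ/2

The minimum uncertainty in position is:
Δx_min = ℏ/(2Δp)
Δx_min = (1.055e-34 J·s) / (2 × 3.830e-27 kg·m/s)
Δx_min = 1.377e-08 m = 13.767 nm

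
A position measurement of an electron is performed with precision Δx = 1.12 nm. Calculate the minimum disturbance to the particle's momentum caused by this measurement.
4.708 × 10^-26 kg·m/s

The uncertainty principle implies that measuring position disturbs momentum:
ΔxΔp ≥ ℏ/2

When we measure position with precision Δx, we necessarily introduce a momentum uncertainty:
Δp ≥ ℏ/(2Δx)
Δp_min = (1.055e-34 J·s) / (2 × 1.120e-09 m)
Δp_min = 4.708e-26 kg·m/s

The more precisely we measure position, the greater the momentum disturbance.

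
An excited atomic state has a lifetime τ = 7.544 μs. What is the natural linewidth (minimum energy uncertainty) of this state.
43.625 peV

Using the energy-time uncertainty principle:
ΔEΔt ≥ ℏ/2

The lifetime τ represents the time uncertainty Δt.
The natural linewidth (minimum energy uncertainty) is:

ΔE = ℏ/(2τ)
ΔE = (1.055e-34 J·s) / (2 × 7.544e-06 s)
ΔE = 6.989e-30 J = 43.625 peV

This natural linewidth limits the precision of spectroscopic measurements.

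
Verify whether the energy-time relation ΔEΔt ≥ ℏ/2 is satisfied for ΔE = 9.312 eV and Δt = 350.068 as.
Yes, it satisfies the uncertainty relation.

Calculate the product ΔEΔt:
ΔE = 9.312 eV = 1.492e-18 J
ΔEΔt = (1.492e-18 J) × (3.501e-16 s)
ΔEΔt = 5.223e-34 J·s

Compare to the minimum allowed value ℏ/2:
ℏ/2 = 5.273e-35 J·s

Since ΔEΔt = 5.223e-34 J·s ≥ 5.273e-35 J·s = ℏ/2,
this satisfies the uncertainty relation.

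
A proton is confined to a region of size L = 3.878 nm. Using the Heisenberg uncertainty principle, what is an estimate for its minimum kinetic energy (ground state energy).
344.936 neV

Using the uncertainty principle to estimate ground state energy:

1. The position uncertainty is approximately the confinement size:
   Δx ≈ L = 3.878e-09 m

2. From ΔxΔp ≥ ℏ/2, the minimum momentum uncertainty is:
   Δp ≈ ℏ/(2L) = 1.360e-26 kg·m/s

3. The kinetic energy is approximately:
   KE ≈ (Δp)²/(2m) = (1.360e-26)²/(2 × 1.673e-27 kg)
   KE ≈ 5.526e-26 J = 344.936 neV

This is an order-of-magnitude estimate of the ground state energy.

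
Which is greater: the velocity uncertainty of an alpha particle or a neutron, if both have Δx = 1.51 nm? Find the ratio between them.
The neutron has the larger minimum velocity uncertainty, by a ratio of 4.0.

For both particles, Δp_min = ℏ/(2Δx) = 3.492e-26 kg·m/s (same for both).

The velocity uncertainty is Δv = Δp/m:
- alpha particle: Δv = 3.492e-26 / 6.645e-27 = 5.255e+00 m/s = 5.255 m/s
- neutron: Δv = 3.492e-26 / 1.675e-27 = 2.085e+01 m/s = 20.848 m/s

Ratio: 2.085e+01 / 5.255e+00 = 4.0

The lighter particle has larger velocity uncertainty because Δv ∝ 1/m.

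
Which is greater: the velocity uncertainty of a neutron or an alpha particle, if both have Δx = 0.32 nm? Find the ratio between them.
The neutron has the larger minimum velocity uncertainty, by a ratio of 4.0.

For both particles, Δp_min = ℏ/(2Δx) = 1.648e-25 kg·m/s (same for both).

The velocity uncertainty is Δv = Δp/m:
- neutron: Δv = 1.648e-25 / 1.675e-27 = 9.838e+01 m/s = 98.378 m/s
- alpha particle: Δv = 1.648e-25 / 6.645e-27 = 2.480e+01 m/s = 24.798 m/s

Ratio: 9.838e+01 / 2.480e+01 = 4.0

The lighter particle has larger velocity uncertainty because Δv ∝ 1/m.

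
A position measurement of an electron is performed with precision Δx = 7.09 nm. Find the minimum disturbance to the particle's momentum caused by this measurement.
7.437 × 10^-27 kg·m/s

The uncertainty principle implies that measuring position disturbs momentum:
ΔxΔp ≥ ℏ/2

When we measure position with precision Δx, we necessarily introduce a momentum uncertainty:
Δp ≥ ℏ/(2Δx)
Δp_min = (1.055e-34 J·s) / (2 × 7.090e-09 m)
Δp_min = 7.437e-27 kg·m/s

The more precisely we measure position, the greater the momentum disturbance.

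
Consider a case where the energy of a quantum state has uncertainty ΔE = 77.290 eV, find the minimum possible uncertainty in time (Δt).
4.258 as

Using the energy-time uncertainty principle:
ΔEΔt ≥ ℏ/2

The minimum uncertainty in time is:
Δt_min = ℏ/(2ΔE)
Δt_min = (1.055e-34 J·s) / (2 × 1.238e-17 J)
Δt_min = 4.258e-18 s = 4.258 as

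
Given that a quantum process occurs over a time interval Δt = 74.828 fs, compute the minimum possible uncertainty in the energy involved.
4.398 meV

Using the energy-time uncertainty principle:
ΔEΔt ≥ ℏ/2

The minimum uncertainty in energy is:
ΔE_min = ℏ/(2Δt)
ΔE_min = (1.055e-34 J·s) / (2 × 7.483e-14 s)
ΔE_min = 7.047e-22 J = 4.398 meV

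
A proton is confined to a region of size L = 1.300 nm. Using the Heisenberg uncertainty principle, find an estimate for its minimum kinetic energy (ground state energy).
3.069 μeV

Using the uncertainty principle to estimate ground state energy:

1. The position uncertainty is approximately the confinement size:
   Δx ≈ L = 1.300e-09 m

2. From ΔxΔp ≥ ℏ/2, the minimum momentum uncertainty is:
   Δp ≈ ℏ/(2L) = 4.056e-26 kg·m/s

3. The kinetic energy is approximately:
   KE ≈ (Δp)²/(2m) = (4.056e-26)²/(2 × 1.673e-27 kg)
   KE ≈ 4.918e-25 J = 3.069 μeV

This is an order-of-magnitude estimate of the ground state energy.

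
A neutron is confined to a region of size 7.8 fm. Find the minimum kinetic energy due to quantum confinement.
85.146 keV

Using the uncertainty principle:

1. Position uncertainty: Δx ≈ 7.800e-15 m
2. Minimum momentum uncertainty: Δp = ℏ/(2Δx) = 6.760e-21 kg·m/s
3. Minimum kinetic energy:
   KE = (Δp)²/(2m) = (6.760e-21)²/(2 × 1.675e-27 kg)
   KE = 1.364e-14 J = 85.146 keV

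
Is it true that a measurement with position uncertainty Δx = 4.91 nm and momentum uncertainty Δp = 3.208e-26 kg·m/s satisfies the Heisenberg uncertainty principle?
Yes, it satisfies the uncertainty principle.

Calculate the product ΔxΔp:
ΔxΔp = (4.910e-09 m) × (3.208e-26 kg·m/s)
ΔxΔp = 1.575e-34 J·s

Compare to the minimum allowed value ℏ/2:
ℏ/2 = 5.273e-35 J·s

Since ΔxΔp = 1.575e-34 J·s ≥ 5.273e-35 J·s = ℏ/2,
the measurement satisfies the uncertainty principle.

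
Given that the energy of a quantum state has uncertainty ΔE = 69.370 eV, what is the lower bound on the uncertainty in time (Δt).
4.744 as

Using the energy-time uncertainty principle:
ΔEΔt ≥ ℏ/2

The minimum uncertainty in time is:
Δt_min = ℏ/(2ΔE)
Δt_min = (1.055e-34 J·s) / (2 × 1.111e-17 J)
Δt_min = 4.744e-18 s = 4.744 as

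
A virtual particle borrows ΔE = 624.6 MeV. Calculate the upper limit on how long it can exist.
5.269 × 10^-25 s

Using the energy-time uncertainty principle:
ΔEΔt ≥ ℏ/2

For a virtual particle borrowing energy ΔE, the maximum lifetime is:
Δt_max = ℏ/(2ΔE)

Converting energy:
ΔE = 624.6 MeV = 1.001e-10 J

Δt_max = (1.055e-34 J·s) / (2 × 1.001e-10 J)
Δt_max = 5.269e-25 s = 5.269 × 10^-25 s

Virtual particles with higher borrowed energy exist for shorter times.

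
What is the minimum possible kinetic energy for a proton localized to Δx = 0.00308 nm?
546.830 meV

Localizing a particle requires giving it sufficient momentum uncertainty:

1. From uncertainty principle: Δp ≥ ℏ/(2Δx)
   Δp_min = (1.055e-34 J·s) / (2 × 3.080e-12 m)
   Δp_min = 1.712e-23 kg·m/s

2. This momentum uncertainty corresponds to kinetic energy:
   KE ≈ (Δp)²/(2m) = (1.712e-23)²/(2 × 1.673e-27 kg)
   KE = 8.761e-20 J = 546.830 meV

Tighter localization requires more energy.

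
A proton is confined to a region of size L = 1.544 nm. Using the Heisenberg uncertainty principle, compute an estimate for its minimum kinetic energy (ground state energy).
2.176 μeV

Using the uncertainty principle to estimate ground state energy:

1. The position uncertainty is approximately the confinement size:
   Δx ≈ L = 1.544e-09 m

2. From ΔxΔp ≥ ℏ/2, the minimum momentum uncertainty is:
   Δp ≈ ℏ/(2L) = 3.415e-26 kg·m/s

3. The kinetic energy is approximately:
   KE ≈ (Δp)²/(2m) = (3.415e-26)²/(2 × 1.673e-27 kg)
   KE ≈ 3.486e-25 J = 2.176 μeV

This is an order-of-magnitude estimate of the ground state energy.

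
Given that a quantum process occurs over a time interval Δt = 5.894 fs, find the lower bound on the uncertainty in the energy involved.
55.837 meV

Using the energy-time uncertainty principle:
ΔEΔt ≥ ℏ/2

The minimum uncertainty in energy is:
ΔE_min = ℏ/(2Δt)
ΔE_min = (1.055e-34 J·s) / (2 × 5.894e-15 s)
ΔE_min = 8.946e-21 J = 55.837 meV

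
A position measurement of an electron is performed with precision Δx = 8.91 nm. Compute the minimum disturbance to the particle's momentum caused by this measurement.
5.918 × 10^-27 kg·m/s

The uncertainty principle implies that measuring position disturbs momentum:
ΔxΔp ≥ ℏ/2

When we measure position with precision Δx, we necessarily introduce a momentum uncertainty:
Δp ≥ ℏ/(2Δx)
Δp_min = (1.055e-34 J·s) / (2 × 8.910e-09 m)
Δp_min = 5.918e-27 kg·m/s

The more precisely we measure position, the greater the momentum disturbance.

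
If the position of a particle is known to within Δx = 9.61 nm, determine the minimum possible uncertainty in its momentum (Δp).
5.487 × 10^-27 kg·m/s

Using the Heisenberg uncertainty principle:
ΔxΔp ≥ ℏ/2

The minimum uncertainty in momentum is:
Δp_min = ℏ/(2Δx)
Δp_min = (1.055e-34 J·s) / (2 × 9.610e-09 m)
Δp_min = 5.487e-27 kg·m/s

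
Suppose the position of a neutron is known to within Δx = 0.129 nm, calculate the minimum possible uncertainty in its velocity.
244.040 m/s

Using the Heisenberg uncertainty principle and Δp = mΔv:
ΔxΔp ≥ ℏ/2
Δx(mΔv) ≥ ℏ/2

The minimum uncertainty in velocity is:
Δv_min = ℏ/(2mΔx)
Δv_min = (1.055e-34 J·s) / (2 × 1.675e-27 kg × 1.290e-10 m)
Δv_min = 2.440e+02 m/s = 244.040 m/s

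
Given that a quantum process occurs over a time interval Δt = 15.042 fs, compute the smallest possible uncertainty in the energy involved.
21.879 meV

Using the energy-time uncertainty principle:
ΔEΔt ≥ ℏ/2

The minimum uncertainty in energy is:
ΔE_min = ℏ/(2Δt)
ΔE_min = (1.055e-34 J·s) / (2 × 1.504e-14 s)
ΔE_min = 3.505e-21 J = 21.879 meV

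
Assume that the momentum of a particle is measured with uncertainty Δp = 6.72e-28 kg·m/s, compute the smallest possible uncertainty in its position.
78.465 nm

Using the Heisenberg uncertainty principle:
ΔxΔp ≥ ℏ/2

The minimum uncertainty in position is:
Δx_min = ℏ/(2Δp)
Δx_min = (1.055e-34 J·s) / (2 × 6.720e-28 kg·m/s)
Δx_min = 7.847e-08 m = 78.465 nm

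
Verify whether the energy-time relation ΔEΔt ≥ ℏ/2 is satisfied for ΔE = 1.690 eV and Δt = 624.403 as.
Yes, it satisfies the uncertainty relation.

Calculate the product ΔEΔt:
ΔE = 1.690 eV = 2.708e-19 J
ΔEΔt = (2.708e-19 J) × (6.244e-16 s)
ΔEΔt = 1.691e-34 J·s

Compare to the minimum allowed value ℏ/2:
ℏ/2 = 5.273e-35 J·s

Since ΔEΔt = 1.691e-34 J·s ≥ 5.273e-35 J·s = ℏ/2,
this satisfies the uncertainty relation.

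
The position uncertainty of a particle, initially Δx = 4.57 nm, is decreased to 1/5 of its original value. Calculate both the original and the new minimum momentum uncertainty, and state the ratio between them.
Original Δp_min = 1.154 × 10^-26 kg·m/s; new Δp'_min = 5.769 × 10^-26 kg·m/s; ratio Δp'_min/Δp_min = 5.

From the uncertainty principle ΔxΔp ≥ ℏ/2, the minimum momentum uncertainty is Δp_min = ℏ/(2Δx).

Original (Δx = 4.57 nm = 4.570e-09 m):
Δp_min = (1.055e-34 J·s)/(2 × 4.570e-09 m) = 1.154e-26 kg·m/s

When Δx → (1/5)Δx:
Δp'_min = ℏ/(2 × (1/5)Δx) = 5 × ℏ/(2Δx) = 5 × Δp_min
Δp'_min = 5 × 1.154e-26 kg·m/s = 5.769e-26 kg·m/s

Since Δp_min ∝ 1/Δx, when Δx is decreased to 1/5 of its original value, Δp_min increases to 5 times its original value.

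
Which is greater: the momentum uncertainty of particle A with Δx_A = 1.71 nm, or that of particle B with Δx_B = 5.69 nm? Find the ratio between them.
Particle A has the larger minimum momentum uncertainty, by a factor of 3.33.

For each particle, the minimum momentum uncertainty is Δp_min = ℏ/(2Δx):

Particle A: Δp_A = ℏ/(2×1.710e-09 m) = 3.084e-26 kg·m/s
Particle B: Δp_B = ℏ/(2×5.690e-09 m) = 9.267e-27 kg·m/s

Ratio: Δp_A/Δp_B = 3.33

Since Δp_min ∝ 1/Δx, the particle with smaller position uncertainty (A) has larger momentum uncertainty.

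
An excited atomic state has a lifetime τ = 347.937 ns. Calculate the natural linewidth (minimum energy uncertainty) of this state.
945.878 peV

Using the energy-time uncertainty principle:
ΔEΔt ≥ ℏ/2

The lifetime τ represents the time uncertainty Δt.
The natural linewidth (minimum energy uncertainty) is:

ΔE = ℏ/(2τ)
ΔE = (1.055e-34 J·s) / (2 × 3.479e-07 s)
ΔE = 1.515e-28 J = 945.878 peV

This natural linewidth limits the precision of spectroscopic measurements.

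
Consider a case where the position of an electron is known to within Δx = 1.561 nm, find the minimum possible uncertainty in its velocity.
37.081 km/s

Using the Heisenberg uncertainty principle and Δp = mΔv:
ΔxΔp ≥ ℏ/2
Δx(mΔv) ≥ ℏ/2

The minimum uncertainty in velocity is:
Δv_min = ℏ/(2mΔx)
Δv_min = (1.055e-34 J·s) / (2 × 9.109e-31 kg × 1.561e-09 m)
Δv_min = 3.708e+04 m/s = 37.081 km/s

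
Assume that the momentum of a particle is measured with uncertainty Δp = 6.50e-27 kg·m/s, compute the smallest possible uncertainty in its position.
8.112 nm

Using the Heisenberg uncertainty principle:
ΔxΔp ≥ ℏ/2

The minimum uncertainty in position is:
Δx_min = ℏ/(2Δp)
Δx_min = (1.055e-34 J·s) / (2 × 6.500e-27 kg·m/s)
Δx_min = 8.112e-09 m = 8.112 nm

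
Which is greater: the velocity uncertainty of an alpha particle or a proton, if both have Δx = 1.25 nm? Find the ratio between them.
The proton has the larger minimum velocity uncertainty, by a ratio of 4.0.

For both particles, Δp_min = ℏ/(2Δx) = 4.218e-26 kg·m/s (same for both).

The velocity uncertainty is Δv = Δp/m:
- alpha particle: Δv = 4.218e-26 / 6.645e-27 = 6.348e+00 m/s = 6.348 m/s
- proton: Δv = 4.218e-26 / 1.673e-27 = 2.522e+01 m/s = 25.220 m/s

Ratio: 2.522e+01 / 6.348e+00 = 4.0

The lighter particle has larger velocity uncertainty because Δv ∝ 1/m.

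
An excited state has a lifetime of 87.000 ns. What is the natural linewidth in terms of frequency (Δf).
914.684 kHz

Using the energy-time uncertainty principle and E = hf:
ΔEΔt ≥ ℏ/2
hΔf·Δt ≥ ℏ/2

The minimum frequency uncertainty is:
Δf = ℏ/(2hτ) = 1/(4πτ)
Δf = 1/(4π × 8.700e-08 s)
Δf = 9.147e+05 Hz = 914.684 kHz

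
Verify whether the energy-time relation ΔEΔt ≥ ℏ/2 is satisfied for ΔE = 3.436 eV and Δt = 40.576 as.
No, it violates the uncertainty relation.

Calculate the product ΔEΔt:
ΔE = 3.436 eV = 5.505e-19 J
ΔEΔt = (5.505e-19 J) × (4.058e-17 s)
ΔEΔt = 2.234e-35 J·s

Compare to the minimum allowed value ℏ/2:
ℏ/2 = 5.273e-35 J·s

Since ΔEΔt = 2.234e-35 J·s < 5.273e-35 J·s = ℏ/2,
this violates the uncertainty relation.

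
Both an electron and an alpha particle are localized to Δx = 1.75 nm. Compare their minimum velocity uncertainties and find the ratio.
The electron has the larger minimum velocity uncertainty, by a ratio of 7294.3.

For both particles, Δp_min = ℏ/(2Δx) = 3.013e-26 kg·m/s (same for both).

The velocity uncertainty is Δv = Δp/m:
- electron: Δv = 3.013e-26 / 9.109e-31 = 3.308e+04 m/s = 33.076 km/s
- alpha particle: Δv = 3.013e-26 / 6.645e-27 = 4.535e+00 m/s = 4.535 m/s

Ratio: 3.308e+04 / 4.535e+00 = 7294.3

The lighter particle has larger velocity uncertainty because Δv ∝ 1/m.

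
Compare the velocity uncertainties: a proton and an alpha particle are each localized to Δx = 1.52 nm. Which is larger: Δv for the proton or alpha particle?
The proton has the larger minimum velocity uncertainty, by a ratio of 4.0.

For both particles, Δp_min = ℏ/(2Δx) = 3.469e-26 kg·m/s (same for both).

The velocity uncertainty is Δv = Δp/m:
- proton: Δv = 3.469e-26 / 1.673e-27 = 2.074e+01 m/s = 20.740 m/s
- alpha particle: Δv = 3.469e-26 / 6.645e-27 = 5.221e+00 m/s = 5.221 m/s

Ratio: 2.074e+01 / 5.221e+00 = 4.0

The lighter particle has larger velocity uncertainty because Δv ∝ 1/m.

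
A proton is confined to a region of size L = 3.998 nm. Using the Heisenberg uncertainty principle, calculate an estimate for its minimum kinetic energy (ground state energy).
324.540 neV

Using the uncertainty principle to estimate ground state energy:

1. The position uncertainty is approximately the confinement size:
   Δx ≈ L = 3.998e-09 m

2. From ΔxΔp ≥ ℏ/2, the minimum momentum uncertainty is:
   Δp ≈ ℏ/(2L) = 1.319e-26 kg·m/s

3. The kinetic energy is approximately:
   KE ≈ (Δp)²/(2m) = (1.319e-26)²/(2 × 1.673e-27 kg)
   KE ≈ 5.200e-26 J = 324.540 neV

This is an order-of-magnitude estimate of the ground state energy.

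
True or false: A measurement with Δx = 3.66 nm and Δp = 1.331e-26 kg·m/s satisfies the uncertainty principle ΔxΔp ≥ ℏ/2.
No, it violates the uncertainty principle (impossible measurement).

Calculate the product ΔxΔp:
ΔxΔp = (3.660e-09 m) × (1.331e-26 kg·m/s)
ΔxΔp = 4.871e-35 J·s

Compare to the minimum allowed value ℏ/2:
ℏ/2 = 5.273e-35 J·s

Since ΔxΔp = 4.871e-35 J·s < 5.273e-35 J·s = ℏ/2,
the measurement violates the uncertainty principle.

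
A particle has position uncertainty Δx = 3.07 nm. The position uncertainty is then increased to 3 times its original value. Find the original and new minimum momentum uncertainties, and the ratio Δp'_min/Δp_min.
Original Δp_min = 1.718 × 10^-26 kg·m/s; new Δp'_min = 5.725 × 10^-27 kg·m/s; ratio Δp'_min/Δp_min = 1/3.

From the uncertainty principle ΔxΔp ≥ ℏ/2, the minimum momentum uncertainty is Δp_min = ℏ/(2Δx).

Original (Δx = 3.07 nm = 3.070e-09 m):
Δp_min = (1.055e-34 J·s)/(2 × 3.070e-09 m) = 1.718e-26 kg·m/s

When Δx → 3Δx:
Δp'_min = ℏ/(2 × 3Δx) = (1/3) × ℏ/(2Δx) = (1/3) × Δp_min
Δp'_min = 1/3 × 1.718e-26 kg·m/s = 5.725e-27 kg·m/s

Since Δp_min ∝ 1/Δx, when Δx is increased to 3 times its original value, Δp_min decreases to 1/3 of its original value.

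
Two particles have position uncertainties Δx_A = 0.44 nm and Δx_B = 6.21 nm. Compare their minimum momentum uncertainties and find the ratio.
Particle A has the larger minimum momentum uncertainty, by a factor of 14.11.

For each particle, the minimum momentum uncertainty is Δp_min = ℏ/(2Δx):

Particle A: Δp_A = ℏ/(2×4.400e-10 m) = 1.198e-25 kg·m/s
Particle B: Δp_B = ℏ/(2×6.210e-09 m) = 8.491e-27 kg·m/s

Ratio: Δp_A/Δp_B = 14.11

Since Δp_min ∝ 1/Δx, the particle with smaller position uncertainty (A) has larger momentum uncertainty.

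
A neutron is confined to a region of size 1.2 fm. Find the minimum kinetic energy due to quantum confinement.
3.597 MeV

Using the uncertainty principle:

1. Position uncertainty: Δx ≈ 1.200e-15 m
2. Minimum momentum uncertainty: Δp = ℏ/(2Δx) = 4.394e-20 kg·m/s
3. Minimum kinetic energy:
   KE = (Δp)²/(2m) = (4.394e-20)²/(2 × 1.675e-27 kg)
   KE = 5.764e-13 J = 3.597 MeV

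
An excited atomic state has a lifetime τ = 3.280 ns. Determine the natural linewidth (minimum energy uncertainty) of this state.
100.337 neV

Using the energy-time uncertainty principle:
ΔEΔt ≥ ℏ/2

The lifetime τ represents the time uncertainty Δt.
The natural linewidth (minimum energy uncertainty) is:

ΔE = ℏ/(2τ)
ΔE = (1.055e-34 J·s) / (2 × 3.280e-09 s)
ΔE = 1.608e-26 J = 100.337 neV

This natural linewidth limits the precision of spectroscopic measurements.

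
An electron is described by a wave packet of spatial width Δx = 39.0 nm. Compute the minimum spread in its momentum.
1.352 × 10^-27 kg·m/s

For a wave packet, the spatial width Δx and momentum spread Δp are related by the uncertainty principle:
ΔxΔp ≥ ℏ/2

The minimum momentum spread is:
Δp_min = ℏ/(2Δx)
Δp_min = (1.055e-34 J·s) / (2 × 3.900e-08 m)
Δp_min = 1.352e-27 kg·m/s

A wave packet cannot have both a well-defined position and well-defined momentum.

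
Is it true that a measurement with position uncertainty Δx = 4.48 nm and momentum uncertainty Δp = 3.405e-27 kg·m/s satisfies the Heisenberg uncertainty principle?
No, it violates the uncertainty principle (impossible measurement).

Calculate the product ΔxΔp:
ΔxΔp = (4.480e-09 m) × (3.405e-27 kg·m/s)
ΔxΔp = 1.525e-35 J·s

Compare to the minimum allowed value ℏ/2:
ℏ/2 = 5.273e-35 J·s

Since ΔxΔp = 1.525e-35 J·s < 5.273e-35 J·s = ℏ/2,
the measurement violates the uncertainty principle.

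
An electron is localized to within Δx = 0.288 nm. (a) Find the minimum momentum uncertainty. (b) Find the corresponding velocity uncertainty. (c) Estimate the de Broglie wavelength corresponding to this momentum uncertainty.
(a) Δp_min = 1.831 × 10^-25 kg·m/s
(b) Δv_min = 200.985 km/s
(c) λ_dB = 3.619 nm

Step-by-step:

(a) From the uncertainty principle:
Δp_min = ℏ/(2Δx) = (1.055e-34 J·s)/(2 × 2.880e-10 m) = 1.831e-25 kg·m/s

(b) The velocity uncertainty:
Δv = Δp/m = (1.831e-25 kg·m/s)/(9.109e-31 kg) = 2.010e+05 m/s = 200.985 km/s

(c) The de Broglie wavelength for this momentum:
λ = h/p = (6.626e-34 J·s)/(1.831e-25 kg·m/s) = 3.619e-09 m = 3.619 nm

Note: The de Broglie wavelength is comparable to the localization size, as expected from wave-particle duality.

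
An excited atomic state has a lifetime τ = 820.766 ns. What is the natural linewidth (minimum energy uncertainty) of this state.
400.974 peV

Using the energy-time uncertainty principle:
ΔEΔt ≥ ℏ/2

The lifetime τ represents the time uncertainty Δt.
The natural linewidth (minimum energy uncertainty) is:

ΔE = ℏ/(2τ)
ΔE = (1.055e-34 J·s) / (2 × 8.208e-07 s)
ΔE = 6.424e-29 J = 400.974 peV

This natural linewidth limits the precision of spectroscopic measurements.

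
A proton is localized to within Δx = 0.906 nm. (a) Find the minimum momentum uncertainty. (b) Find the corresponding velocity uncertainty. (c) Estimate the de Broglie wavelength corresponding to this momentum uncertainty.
(a) Δp_min = 5.820 × 10^-26 kg·m/s
(b) Δv_min = 34.795 m/s
(c) λ_dB = 11.385 nm

Step-by-step:

(a) From the uncertainty principle:
Δp_min = ℏ/(2Δx) = (1.055e-34 J·s)/(2 × 9.060e-10 m) = 5.820e-26 kg·m/s

(b) The velocity uncertainty:
Δv = Δp/m = (5.820e-26 kg·m/s)/(1.673e-27 kg) = 3.480e+01 m/s = 34.795 m/s

(c) The de Broglie wavelength for this momentum:
λ = h/p = (6.626e-34 J·s)/(5.820e-26 kg·m/s) = 1.139e-08 m = 11.385 nm

Note: The de Broglie wavelength is comparable to the localization size, as expected from wave-particle duality.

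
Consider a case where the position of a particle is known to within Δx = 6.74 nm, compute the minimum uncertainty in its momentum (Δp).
7.823 × 10^-27 kg·m/s

Using the Heisenberg uncertainty principle:
ΔxΔp ≥ ℏ/2

The minimum uncertainty in momentum is:
Δp_min = ℏ/(2Δx)
Δp_min = (1.055e-34 J·s) / (2 × 6.740e-09 m)
Δp_min = 7.823e-27 kg·m/s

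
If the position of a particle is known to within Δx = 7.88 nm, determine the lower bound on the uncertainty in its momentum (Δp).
6.691 × 10^-27 kg·m/s

Using the Heisenberg uncertainty principle:
ΔxΔp ≥ ℏ/2

The minimum uncertainty in momentum is:
Δp_min = ℏ/(2Δx)
Δp_min = (1.055e-34 J·s) / (2 × 7.880e-09 m)
Δp_min = 6.691e-27 kg·m/s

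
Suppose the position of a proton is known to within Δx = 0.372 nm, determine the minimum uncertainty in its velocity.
84.743 m/s

Using the Heisenberg uncertainty principle and Δp = mΔv:
ΔxΔp ≥ ℏ/2
Δx(mΔv) ≥ ℏ/2

The minimum uncertainty in velocity is:
Δv_min = ℏ/(2mΔx)
Δv_min = (1.055e-34 J·s) / (2 × 1.673e-27 kg × 3.720e-10 m)
Δv_min = 8.474e+01 m/s = 84.743 m/s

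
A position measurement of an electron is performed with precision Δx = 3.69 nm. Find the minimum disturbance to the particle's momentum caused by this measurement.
1.429 × 10^-26 kg·m/s

The uncertainty principle implies that measuring position disturbs momentum:
ΔxΔp ≥ ℏ/2

When we measure position with precision Δx, we necessarily introduce a momentum uncertainty:
Δp ≥ ℏ/(2Δx)
Δp_min = (1.055e-34 J·s) / (2 × 3.690e-09 m)
Δp_min = 1.429e-26 kg·m/s

The more precisely we measure position, the greater the momentum disturbance.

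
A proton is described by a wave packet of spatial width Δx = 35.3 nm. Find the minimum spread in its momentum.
1.494 × 10^-27 kg·m/s

For a wave packet, the spatial width Δx and momentum spread Δp are related by the uncertainty principle:
ΔxΔp ≥ ℏ/2

The minimum momentum spread is:
Δp_min = ℏ/(2Δx)
Δp_min = (1.055e-34 J·s) / (2 × 3.530e-08 m)
Δp_min = 1.494e-27 kg·m/s

A wave packet cannot have both a well-defined position and well-defined momentum.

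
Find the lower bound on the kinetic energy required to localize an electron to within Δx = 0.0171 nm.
32.574 eV

Localizing a particle requires giving it sufficient momentum uncertainty:

1. From uncertainty principle: Δp ≥ ℏ/(2Δx)
   Δp_min = (1.055e-34 J·s) / (2 × 1.710e-11 m)
   Δp_min = 3.084e-24 kg·m/s

2. This momentum uncertainty corresponds to kinetic energy:
   KE ≈ (Δp)²/(2m) = (3.084e-24)²/(2 × 9.109e-31 kg)
   KE = 5.219e-18 J = 32.574 eV

Tighter localization requires more energy.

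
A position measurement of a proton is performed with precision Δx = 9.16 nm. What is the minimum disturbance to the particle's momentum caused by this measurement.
5.756 × 10^-27 kg·m/s

The uncertainty principle implies that measuring position disturbs momentum:
ΔxΔp ≥ ℏ/2

When we measure position with precision Δx, we necessarily introduce a momentum uncertainty:
Δp ≥ ℏ/(2Δx)
Δp_min = (1.055e-34 J·s) / (2 × 9.160e-09 m)
Δp_min = 5.756e-27 kg·m/s

The more precisely we measure position, the greater the momentum disturbance.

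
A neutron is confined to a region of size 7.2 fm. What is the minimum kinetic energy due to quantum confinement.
99.929 keV

Using the uncertainty principle:

1. Position uncertainty: Δx ≈ 7.200e-15 m
2. Minimum momentum uncertainty: Δp = ℏ/(2Δx) = 7.323e-21 kg·m/s
3. Minimum kinetic energy:
   KE = (Δp)²/(2m) = (7.323e-21)²/(2 × 1.675e-27 kg)
   KE = 1.601e-14 J = 99.929 keV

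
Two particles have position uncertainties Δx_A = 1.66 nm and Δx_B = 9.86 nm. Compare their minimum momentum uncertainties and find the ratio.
Particle A has the larger minimum momentum uncertainty, by a factor of 5.94.

For each particle, the minimum momentum uncertainty is Δp_min = ℏ/(2Δx):

Particle A: Δp_A = ℏ/(2×1.660e-09 m) = 3.176e-26 kg·m/s
Particle B: Δp_B = ℏ/(2×9.860e-09 m) = 5.348e-27 kg·m/s

Ratio: Δp_A/Δp_B = 5.94

Since Δp_min ∝ 1/Δx, the particle with smaller position uncertainty (A) has larger momentum uncertainty.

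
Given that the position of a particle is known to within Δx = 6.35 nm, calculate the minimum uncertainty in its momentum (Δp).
8.304 × 10^-27 kg·m/s

Using the Heisenberg uncertainty principle:
ΔxΔp ≥ ℏ/2

The minimum uncertainty in momentum is:
Δp_min = ℏ/(2Δx)
Δp_min = (1.055e-34 J·s) / (2 × 6.350e-09 m)
Δp_min = 8.304e-27 kg·m/s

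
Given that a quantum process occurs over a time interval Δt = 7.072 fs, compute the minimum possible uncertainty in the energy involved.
46.536 meV

Using the energy-time uncertainty principle:
ΔEΔt ≥ ℏ/2

The minimum uncertainty in energy is:
ΔE_min = ℏ/(2Δt)
ΔE_min = (1.055e-34 J·s) / (2 × 7.072e-15 s)
ΔE_min = 7.456e-21 J = 46.536 meV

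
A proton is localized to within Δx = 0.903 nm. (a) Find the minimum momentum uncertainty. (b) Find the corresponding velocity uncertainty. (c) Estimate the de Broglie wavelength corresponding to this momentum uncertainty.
(a) Δp_min = 5.839 × 10^-26 kg·m/s
(b) Δv_min = 34.911 m/s
(c) λ_dB = 11.347 nm

Step-by-step:

(a) From the uncertainty principle:
Δp_min = ℏ/(2Δx) = (1.055e-34 J·s)/(2 × 9.030e-10 m) = 5.839e-26 kg·m/s

(b) The velocity uncertainty:
Δv = Δp/m = (5.839e-26 kg·m/s)/(1.673e-27 kg) = 3.491e+01 m/s = 34.911 m/s

(c) The de Broglie wavelength for this momentum:
λ = h/p = (6.626e-34 J·s)/(5.839e-26 kg·m/s) = 1.135e-08 m = 11.347 nm

Note: The de Broglie wavelength is comparable to the localization size, as expected from wave-particle duality.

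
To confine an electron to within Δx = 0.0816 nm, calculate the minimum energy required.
1.430 eV

Localizing a particle requires giving it sufficient momentum uncertainty:

1. From uncertainty principle: Δp ≥ ℏ/(2Δx)
   Δp_min = (1.055e-34 J·s) / (2 × 8.160e-11 m)
   Δp_min = 6.462e-25 kg·m/s

2. This momentum uncertainty corresponds to kinetic energy:
   KE ≈ (Δp)²/(2m) = (6.462e-25)²/(2 × 9.109e-31 kg)
   KE = 2.292e-19 J = 1.430 eV

Tighter localization requires more energy.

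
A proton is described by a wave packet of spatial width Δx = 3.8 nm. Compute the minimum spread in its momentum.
1.388 × 10^-26 kg·m/s

For a wave packet, the spatial width Δx and momentum spread Δp are related by the uncertainty principle:
ΔxΔp ≥ ℏ/2

The minimum momentum spread is:
Δp_min = ℏ/(2Δx)
Δp_min = (1.055e-34 J·s) / (2 × 3.800e-09 m)
Δp_min = 1.388e-26 kg·m/s

A wave packet cannot have both a well-defined position and well-defined momentum.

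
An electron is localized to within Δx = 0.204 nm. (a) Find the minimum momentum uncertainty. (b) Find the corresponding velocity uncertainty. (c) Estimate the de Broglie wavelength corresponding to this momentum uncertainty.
(a) Δp_min = 2.585 × 10^-25 kg·m/s
(b) Δv_min = 283.744 km/s
(c) λ_dB = 2.564 nm

Step-by-step:

(a) From the uncertainty principle:
Δp_min = ℏ/(2Δx) = (1.055e-34 J·s)/(2 × 2.040e-10 m) = 2.585e-25 kg·m/s

(b) The velocity uncertainty:
Δv = Δp/m = (2.585e-25 kg·m/s)/(9.109e-31 kg) = 2.837e+05 m/s = 283.744 km/s

(c) The de Broglie wavelength for this momentum:
λ = h/p = (6.626e-34 J·s)/(2.585e-25 kg·m/s) = 2.564e-09 m = 2.564 nm

Note: The de Broglie wavelength is comparable to the localization size, as expected from wave-particle duality.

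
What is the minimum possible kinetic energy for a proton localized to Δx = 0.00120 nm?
3.602 eV

Localizing a particle requires giving it sufficient momentum uncertainty:

1. From uncertainty principle: Δp ≥ ℏ/(2Δx)
   Δp_min = (1.055e-34 J·s) / (2 × 1.200e-12 m)
   Δp_min = 4.394e-23 kg·m/s

2. This momentum uncertainty corresponds to kinetic energy:
   KE ≈ (Δp)²/(2m) = (4.394e-23)²/(2 × 1.673e-27 kg)
   KE = 5.772e-19 J = 3.602 eV

Tighter localization requires more energy.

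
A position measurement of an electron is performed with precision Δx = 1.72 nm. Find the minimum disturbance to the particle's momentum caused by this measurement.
3.066 × 10^-26 kg·m/s

The uncertainty principle implies that measuring position disturbs momentum:
ΔxΔp ≥ ℏ/2

When we measure position with precision Δx, we necessarily introduce a momentum uncertainty:
Δp ≥ ℏ/(2Δx)
Δp_min = (1.055e-34 J·s) / (2 × 1.720e-09 m)
Δp_min = 3.066e-26 kg·m/s

The more precisely we measure position, the greater the momentum disturbance.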